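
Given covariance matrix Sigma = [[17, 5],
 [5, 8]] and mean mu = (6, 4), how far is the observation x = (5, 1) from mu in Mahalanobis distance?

Step 1 — centre the observation: (x - mu) = (-1, -3).

Step 2 — invert Sigma. det(Sigma) = 17·8 - (5)² = 111.
  Sigma^{-1} = (1/det) · [[d, -b], [-b, a]] = [[0.0721, -0.045],
 [-0.045, 0.1532]].

Step 3 — form the quadratic (x - mu)^T · Sigma^{-1} · (x - mu):
  Sigma^{-1} · (x - mu) = (0.0631, -0.4144).
  (x - mu)^T · [Sigma^{-1} · (x - mu)] = (-1)·(0.0631) + (-3)·(-0.4144) = 1.1802.

Step 4 — take square root: d = √(1.1802) ≈ 1.0864.

d(x, mu) = √(1.1802) ≈ 1.0864


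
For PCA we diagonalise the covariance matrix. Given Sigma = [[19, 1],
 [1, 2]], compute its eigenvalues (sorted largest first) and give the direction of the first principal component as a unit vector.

Step 1 — characteristic polynomial of 2×2 Sigma:
  det(Sigma - λI) = λ² - trace · λ + det = 0.
  trace = 19 + 2 = 21, det = 19·2 - (1)² = 37.
Step 2 — discriminant:
  Δ = trace² - 4·det = 441 - 148 = 293.
Step 3 — eigenvalues:
  λ = (trace ± √Δ)/2 = (21 ± 17.1172)/2,
  λ_1 = 19.0586,  λ_2 = 1.9414.

Step 4 — unit eigenvector for λ_1: solve (Sigma - λ_1 I)v = 0. First row:
  (19 - 19.0586)·v_x + (1)·v_y = 0, i.e. (-0.0586)·v_x + (1)·v_y = 0,
  so v ∝ (b, λ_1 - a) = (1, 0.0586) = u.
  ||u|| = √((1)² + (0.0586)²) = √(1.0034) ≈ 1.0017,
  v_1 = u/||u|| ≈ (0.9983, 0.0585) (||v_1|| = 1).

λ_1 = 19.0586,  λ_2 = 1.9414;  v_1 ≈ (0.9983, 0.0585)


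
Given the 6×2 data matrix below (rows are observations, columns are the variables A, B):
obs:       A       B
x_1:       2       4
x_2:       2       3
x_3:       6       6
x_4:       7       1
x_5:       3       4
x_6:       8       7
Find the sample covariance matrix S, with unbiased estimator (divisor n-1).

Step 1 — column means:
  mean(A) = (2 + 2 + 6 + 7 + 3 + 8) / 6 = 28/6 = 4.6667
  mean(B) = (4 + 3 + 6 + 1 + 4 + 7) / 6 = 25/6 = 4.1667

Step 2 — sample covariance S[i,j] = (1/(n-1)) · Σ_k (x_{k,i} - mean_i) · (x_{k,j} - mean_j), with n-1 = 5.
  S[A,A] = ((-2.6667)·(-2.6667) + (-2.6667)·(-2.6667) + (1.3333)·(1.3333) + (2.3333)·(2.3333) + (-1.6667)·(-1.6667) + (3.3333)·(3.3333)) / 5 = 35.3333/5 = 7.0667
  S[A,B] = ((-2.6667)·(-0.1667) + (-2.6667)·(-1.1667) + (1.3333)·(1.8333) + (2.3333)·(-3.1667) + (-1.6667)·(-0.1667) + (3.3333)·(2.8333)) / 5 = 8.3333/5 = 1.6667
  S[B,B] = ((-0.1667)·(-0.1667) + (-1.1667)·(-1.1667) + (1.8333)·(1.8333) + (-3.1667)·(-3.1667) + (-0.1667)·(-0.1667) + (2.8333)·(2.8333)) / 5 = 22.8333/5 = 4.5667

S is symmetric (S[j,i] = S[i,j]). Assembling:

S = [[7.0667, 1.6667],
 [1.6667, 4.5667]]


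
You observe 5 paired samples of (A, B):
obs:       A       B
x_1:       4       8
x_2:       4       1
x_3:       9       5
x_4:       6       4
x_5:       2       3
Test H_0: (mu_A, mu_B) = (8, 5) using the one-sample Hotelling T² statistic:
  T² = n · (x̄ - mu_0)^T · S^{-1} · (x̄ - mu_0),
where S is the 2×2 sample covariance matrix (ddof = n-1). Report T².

Step 1 — sample mean vector:
  mean(A) = (4 + 4 + 9 + 6 + 2) / 5 = 25/5 = 5
  mean(B) = (8 + 1 + 5 + 4 + 3) / 5 = 21/5 = 4.2
  x̄ = (5, 4.2),  deviation x̄ - mu_0 = (5, 4.2) - (8, 5) = (-3, -0.8).

Step 2 — sample covariance matrix, S[i,j] = (1/(n-1)) · Σ_k (x_{k,i} - mean_i) · (x_{k,j} - mean_j), divisor n-1 = 4:
  S[A,A] = ((-1)·(-1) + (-1)·(-1) + (4)·(4) + (1)·(1) + (-3)·(-3)) / 4 = 28/4 = 7
  S[A,B] = ((-1)·(3.8) + (-1)·(-3.2) + (4)·(0.8) + (1)·(-0.2) + (-3)·(-1.2)) / 4 = 6/4 = 1.5
  S[B,B] = ((3.8)·(3.8) + (-3.2)·(-3.2) + (0.8)·(0.8) + (-0.2)·(-0.2) + (-1.2)·(-1.2)) / 4 = 26.8/4 = 6.7
  S = [[7, 1.5],
 [1.5, 6.7]].

Step 3 — invert S. det(S) = 7·6.7 - (1.5)² = 44.65.
  S^{-1} = (1/det) · [[d, -b], [-b, a]] = [[0.1501, -0.0336],
 [-0.0336, 0.1568]].

Step 4 — quadratic form (x̄ - mu_0)^T · S^{-1} · (x̄ - mu_0):
  S^{-1} · (x̄ - mu_0) = (-0.4233, -0.0246),
  (x̄ - mu_0)^T · [...] = (-3)·(-0.4233) + (-0.8)·(-0.0246) = 1.2896.

Step 5 — scale by n: T² = 5 · 1.2896 = 6.4479.

T² ≈ 6.4479


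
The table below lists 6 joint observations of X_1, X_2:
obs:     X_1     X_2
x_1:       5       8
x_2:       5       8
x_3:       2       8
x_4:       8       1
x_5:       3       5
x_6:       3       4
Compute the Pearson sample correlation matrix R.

Step 1 — column means:
  mean(X_1) = (5 + 5 + 2 + 8 + 3 + 3) / 6 = 26/6 = 4.3333
  mean(X_2) = (8 + 8 + 8 + 1 + 5 + 4) / 6 = 34/6 = 5.6667

Step 2 — sample variances and covariances s[i,j] = (1/(n-1)) · Σ_k (x_{k,i} - mean_i) · (x_{k,j} - mean_j), with n-1 = 5:
  s[X_1,X_1] = ((0.6667)·(0.6667) + (0.6667)·(0.6667) + (-2.3333)·(-2.3333) + (3.6667)·(3.6667) + (-1.3333)·(-1.3333) + (-1.3333)·(-1.3333)) / 5 = 23.3333/5 = 4.6667
  s[X_1,X_2] = ((0.6667)·(2.3333) + (0.6667)·(2.3333) + (-2.3333)·(2.3333) + (3.6667)·(-4.6667) + (-1.3333)·(-0.6667) + (-1.3333)·(-1.6667)) / 5 = -16.3333/5 = -3.2667
  s[X_2,X_2] = ((2.3333)·(2.3333) + (2.3333)·(2.3333) + (2.3333)·(2.3333) + (-4.6667)·(-4.6667) + (-0.6667)·(-0.6667) + (-1.6667)·(-1.6667)) / 5 = 41.3333/5 = 8.2667
  Sample standard deviations s_i = √(s[i,i]):
  s(X_1) = √(4.6667) = 2.1602
  s(X_2) = √(8.2667) = 2.8752

Step 3 — r_{ij} = s_{ij} / (s_i · s_j):
  r[X_1,X_1] = 1 (diagonal).
  r[X_1,X_2] = -3.2667 / (2.1602 · 2.8752) = -3.2667 / 6.2111 = -0.5259
  r[X_2,X_2] = 1 (diagonal).

R is symmetric with unit diagonal. Assembling:

R = [[1, -0.5259],
 [-0.5259, 1]]


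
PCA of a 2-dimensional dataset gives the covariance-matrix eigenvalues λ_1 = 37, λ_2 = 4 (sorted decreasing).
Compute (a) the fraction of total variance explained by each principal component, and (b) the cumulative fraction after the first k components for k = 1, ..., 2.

Step 1 — total variance = trace(Sigma) = Σ λ_i = 37 + 4 = 41.

Step 2 — fraction explained by component i = λ_i / Σ λ:
  PC1: 37/41 = 0.9024
  PC2: 4/41 = 0.0976

Step 3 — cumulative fraction after k components = (λ_1 + ... + λ_k) / Σ λ:
  k = 1: 37/41 = 0.9024
  k = 2: (37 + 4)/41 = 41/41 = 1

Summary (fraction, with percent):

explained: PC1 0.9024 (90.24%), PC2 0.0976 (9.76%);  cumulative: 0.9024, 1


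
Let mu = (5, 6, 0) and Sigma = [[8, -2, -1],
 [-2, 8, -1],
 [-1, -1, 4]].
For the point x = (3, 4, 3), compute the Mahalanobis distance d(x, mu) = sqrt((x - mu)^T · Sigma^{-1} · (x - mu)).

Step 1 — centre the observation: (x - mu) = (-2, -2, 3).

Step 2 — invert Sigma (cofactor / det for 3×3, or solve directly):
  Sigma^{-1} = [[0.1409, 0.0409, 0.0455],
 [0.0409, 0.1409, 0.0455],
 [0.0455, 0.0455, 0.2727]].

Step 3 — form the quadratic (x - mu)^T · Sigma^{-1} · (x - mu):
  Sigma^{-1} · (x - mu) = (-0.2273, -0.2273, 0.6364).
  (x - mu)^T · [Sigma^{-1} · (x - mu)] = (-2)·(-0.2273) + (-2)·(-0.2273) + (3)·(0.6364) = 2.8182.

Step 4 — take square root: d = √(2.8182) ≈ 1.6787.

d(x, mu) = √(2.8182) ≈ 1.6787


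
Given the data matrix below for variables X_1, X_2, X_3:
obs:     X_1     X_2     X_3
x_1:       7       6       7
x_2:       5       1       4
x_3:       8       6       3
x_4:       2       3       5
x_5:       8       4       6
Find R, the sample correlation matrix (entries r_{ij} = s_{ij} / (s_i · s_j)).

Step 1 — column means:
  mean(X_1) = (7 + 5 + 8 + 2 + 8) / 5 = 30/5 = 6
  mean(X_2) = (6 + 1 + 6 + 3 + 4) / 5 = 20/5 = 4
  mean(X_3) = (7 + 4 + 3 + 5 + 6) / 5 = 25/5 = 5

Step 2 — sample variances and covariances s[i,j] = (1/(n-1)) · Σ_k (x_{k,i} - mean_i) · (x_{k,j} - mean_j), with n-1 = 4:
  s[X_1,X_1] = ((1)·(1) + (-1)·(-1) + (2)·(2) + (-4)·(-4) + (2)·(2)) / 4 = 26/4 = 6.5
  s[X_1,X_2] = ((1)·(2) + (-1)·(-3) + (2)·(2) + (-4)·(-1) + (2)·(0)) / 4 = 13/4 = 3.25
  s[X_1,X_3] = ((1)·(2) + (-1)·(-1) + (2)·(-2) + (-4)·(0) + (2)·(1)) / 4 = 1/4 = 0.25
  s[X_2,X_2] = ((2)·(2) + (-3)·(-3) + (2)·(2) + (-1)·(-1) + (0)·(0)) / 4 = 18/4 = 4.5
  s[X_2,X_3] = ((2)·(2) + (-3)·(-1) + (2)·(-2) + (-1)·(0) + (0)·(1)) / 4 = 3/4 = 0.75
  s[X_3,X_3] = ((2)·(2) + (-1)·(-1) + (-2)·(-2) + (0)·(0) + (1)·(1)) / 4 = 10/4 = 2.5
  Sample standard deviations s_i = √(s[i,i]):
  s(X_1) = √(6.5) = 2.5495
  s(X_2) = √(4.5) = 2.1213
  s(X_3) = √(2.5) = 1.5811

Step 3 — r_{ij} = s_{ij} / (s_i · s_j):
  r[X_1,X_1] = 1 (diagonal).
  r[X_1,X_2] = 3.25 / (2.5495 · 2.1213) = 3.25 / 5.4083 = 0.6009
  r[X_1,X_3] = 0.25 / (2.5495 · 1.5811) = 0.25 / 4.0311 = 0.062
  r[X_2,X_2] = 1 (diagonal).
  r[X_2,X_3] = 0.75 / (2.1213 · 1.5811) = 0.75 / 3.3541 = 0.2236
  r[X_3,X_3] = 1 (diagonal).

R is symmetric with unit diagonal. Assembling:

R = [[1, 0.6009, 0.062],
 [0.6009, 1, 0.2236],
 [0.062, 0.2236, 1]]


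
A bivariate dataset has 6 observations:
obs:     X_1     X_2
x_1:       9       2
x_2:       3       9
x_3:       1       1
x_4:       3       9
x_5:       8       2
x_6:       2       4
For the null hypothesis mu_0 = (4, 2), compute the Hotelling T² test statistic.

Step 1 — sample mean vector:
  mean(X_1) = (9 + 3 + 1 + 3 + 8 + 2) / 6 = 26/6 = 4.3333
  mean(X_2) = (2 + 9 + 1 + 9 + 2 + 4) / 6 = 27/6 = 4.5
  x̄ = (4.3333, 4.5),  deviation x̄ - mu_0 = (4.3333, 4.5) - (4, 2) = (0.3333, 2.5).

Step 2 — sample covariance matrix, S[i,j] = (1/(n-1)) · Σ_k (x_{k,i} - mean_i) · (x_{k,j} - mean_j), divisor n-1 = 5:
  S[X_1,X_1] = ((4.6667)·(4.6667) + (-1.3333)·(-1.3333) + (-3.3333)·(-3.3333) + (-1.3333)·(-1.3333) + (3.6667)·(3.6667) + (-2.3333)·(-2.3333)) / 5 = 55.3333/5 = 11.0667
  S[X_1,X_2] = ((4.6667)·(-2.5) + (-1.3333)·(4.5) + (-3.3333)·(-3.5) + (-1.3333)·(4.5) + (3.6667)·(-2.5) + (-2.3333)·(-0.5)) / 5 = -20/5 = -4
  S[X_2,X_2] = ((-2.5)·(-2.5) + (4.5)·(4.5) + (-3.5)·(-3.5) + (4.5)·(4.5) + (-2.5)·(-2.5) + (-0.5)·(-0.5)) / 5 = 65.5/5 = 13.1
  S = [[11.0667, -4],
 [-4, 13.1]].

Step 3 — invert S. det(S) = 11.0667·13.1 - (-4)² = 128.9733.
  S^{-1} = (1/det) · [[d, -b], [-b, a]] = [[0.1016, 0.031],
 [0.031, 0.0858]].

Step 4 — quadratic form (x̄ - mu_0)^T · S^{-1} · (x̄ - mu_0):
  S^{-1} · (x̄ - mu_0) = (0.1114, 0.2249),
  (x̄ - mu_0)^T · [...] = (0.3333)·(0.1114) + (2.5)·(0.2249) = 0.5993.

Step 5 — scale by n: T² = 6 · 0.5993 = 3.5956.

T² ≈ 3.5956


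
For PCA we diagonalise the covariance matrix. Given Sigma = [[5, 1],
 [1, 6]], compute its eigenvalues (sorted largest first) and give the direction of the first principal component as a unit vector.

Step 1 — characteristic polynomial of 2×2 Sigma:
  det(Sigma - λI) = λ² - trace · λ + det = 0.
  trace = 5 + 6 = 11, det = 5·6 - (1)² = 29.
Step 2 — discriminant:
  Δ = trace² - 4·det = 121 - 116 = 5.
Step 3 — eigenvalues:
  λ = (trace ± √Δ)/2 = (11 ± 2.2361)/2,
  λ_1 = 6.618,  λ_2 = 4.382.

Step 4 — unit eigenvector for λ_1: solve (Sigma - λ_1 I)v = 0. First row:
  (5 - 6.618)·v_x + (1)·v_y = 0, i.e. (-1.618)·v_x + (1)·v_y = 0,
  so v ∝ (b, λ_1 - a) = (1, 1.618) = u.
  ||u|| = √((1)² + (1.618)²) = √(3.618) ≈ 1.9021,
  v_1 = u/||u|| ≈ (0.5257, 0.8507) (||v_1|| = 1).

λ_1 = 6.618,  λ_2 = 4.382;  v_1 ≈ (0.5257, 0.8507)


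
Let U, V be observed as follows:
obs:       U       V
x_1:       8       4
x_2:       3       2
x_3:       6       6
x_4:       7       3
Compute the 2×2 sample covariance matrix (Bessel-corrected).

Step 1 — column means:
  mean(U) = (8 + 3 + 6 + 7) / 4 = 24/4 = 6
  mean(V) = (4 + 2 + 6 + 3) / 4 = 15/4 = 3.75

Step 2 — sample covariance S[i,j] = (1/(n-1)) · Σ_k (x_{k,i} - mean_i) · (x_{k,j} - mean_j), with n-1 = 3.
  S[U,U] = ((2)·(2) + (-3)·(-3) + (0)·(0) + (1)·(1)) / 3 = 14/3 = 4.6667
  S[U,V] = ((2)·(0.25) + (-3)·(-1.75) + (0)·(2.25) + (1)·(-0.75)) / 3 = 5/3 = 1.6667
  S[V,V] = ((0.25)·(0.25) + (-1.75)·(-1.75) + (2.25)·(2.25) + (-0.75)·(-0.75)) / 3 = 8.75/3 = 2.9167

S is symmetric (S[j,i] = S[i,j]). Assembling:

S = [[4.6667, 1.6667],
 [1.6667, 2.9167]]


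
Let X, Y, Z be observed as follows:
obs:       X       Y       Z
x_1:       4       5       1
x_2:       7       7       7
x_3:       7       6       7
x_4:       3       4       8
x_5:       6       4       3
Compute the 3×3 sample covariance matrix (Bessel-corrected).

Step 1 — column means:
  mean(X) = (4 + 7 + 7 + 3 + 6) / 5 = 27/5 = 5.4
  mean(Y) = (5 + 7 + 6 + 4 + 4) / 5 = 26/5 = 5.2
  mean(Z) = (1 + 7 + 7 + 8 + 3) / 5 = 26/5 = 5.2

Step 2 — sample covariance S[i,j] = (1/(n-1)) · Σ_k (x_{k,i} - mean_i) · (x_{k,j} - mean_j), with n-1 = 4.
  S[X,X] = ((-1.4)·(-1.4) + (1.6)·(1.6) + (1.6)·(1.6) + (-2.4)·(-2.4) + (0.6)·(0.6)) / 4 = 13.2/4 = 3.3
  S[X,Y] = ((-1.4)·(-0.2) + (1.6)·(1.8) + (1.6)·(0.8) + (-2.4)·(-1.2) + (0.6)·(-1.2)) / 4 = 6.6/4 = 1.65
  S[X,Z] = ((-1.4)·(-4.2) + (1.6)·(1.8) + (1.6)·(1.8) + (-2.4)·(2.8) + (0.6)·(-2.2)) / 4 = 3.6/4 = 0.9
  S[Y,Y] = ((-0.2)·(-0.2) + (1.8)·(1.8) + (0.8)·(0.8) + (-1.2)·(-1.2) + (-1.2)·(-1.2)) / 4 = 6.8/4 = 1.7
  S[Y,Z] = ((-0.2)·(-4.2) + (1.8)·(1.8) + (0.8)·(1.8) + (-1.2)·(2.8) + (-1.2)·(-2.2)) / 4 = 4.8/4 = 1.2
  S[Z,Z] = ((-4.2)·(-4.2) + (1.8)·(1.8) + (1.8)·(1.8) + (2.8)·(2.8) + (-2.2)·(-2.2)) / 4 = 36.8/4 = 9.2

S is symmetric (S[j,i] = S[i,j]). Assembling:

S = [[3.3, 1.65, 0.9],
 [1.65, 1.7, 1.2],
 [0.9, 1.2, 9.2]]


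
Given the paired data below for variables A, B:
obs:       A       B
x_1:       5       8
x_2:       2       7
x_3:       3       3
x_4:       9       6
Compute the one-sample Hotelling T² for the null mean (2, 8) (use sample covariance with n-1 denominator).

Step 1 — sample mean vector:
  mean(A) = (5 + 2 + 3 + 9) / 4 = 19/4 = 4.75
  mean(B) = (8 + 7 + 3 + 6) / 4 = 24/4 = 6
  x̄ = (4.75, 6),  deviation x̄ - mu_0 = (4.75, 6) - (2, 8) = (2.75, -2).

Step 2 — sample covariance matrix, S[i,j] = (1/(n-1)) · Σ_k (x_{k,i} - mean_i) · (x_{k,j} - mean_j), divisor n-1 = 3:
  S[A,A] = ((0.25)·(0.25) + (-2.75)·(-2.75) + (-1.75)·(-1.75) + (4.25)·(4.25)) / 3 = 28.75/3 = 9.5833
  S[A,B] = ((0.25)·(2) + (-2.75)·(1) + (-1.75)·(-3) + (4.25)·(0)) / 3 = 3/3 = 1
  S[B,B] = ((2)·(2) + (1)·(1) + (-3)·(-3) + (0)·(0)) / 3 = 14/3 = 4.6667
  S = [[9.5833, 1],
 [1, 4.6667]].

Step 3 — invert S. det(S) = 9.5833·4.6667 - (1)² = 43.7222.
  S^{-1} = (1/det) · [[d, -b], [-b, a]] = [[0.1067, -0.0229],
 [-0.0229, 0.2192]].

Step 4 — quadratic form (x̄ - mu_0)^T · S^{-1} · (x̄ - mu_0):
  S^{-1} · (x̄ - mu_0) = (0.3393, -0.5013),
  (x̄ - mu_0)^T · [...] = (2.75)·(0.3393) + (-2)·(-0.5013) = 1.9355.

Step 5 — scale by n: T² = 4 · 1.9355 = 7.7421.

T² ≈ 7.7421


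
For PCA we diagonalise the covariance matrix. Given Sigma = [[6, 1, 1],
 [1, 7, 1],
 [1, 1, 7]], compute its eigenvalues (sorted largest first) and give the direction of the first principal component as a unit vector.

Step 1 — characteristic polynomial p(λ) = det(λI - Sigma) = λ³ - tr·λ² + c_1·λ - det, where tr = trace, c_1 = sum of the principal 2×2 minors, det = det(Sigma):
  tr = 6 + 7 + 7 = 20,
  c_1 = (6·7 - (1)²) + (6·7 - (1)²) + (7·7 - (1)²) = 41 + 41 + 48 = 130,
  det = 6·(7·7 - (1)²) - (1)·((1)·7 - (1)·(1)) + (1)·((1)·(1) - 7·(1)) = 6·(48) - (1)·(6) + (1)·(-6) = 276.
  So p(λ) = λ³ - 20λ² + 130λ - 276.
Step 2 — look for an integer root (rational root theorem: any rational root is an integer divisor of 276). Testing λ = 6:
  p(6) = 216 - 720 + 780 - 276 = 0  ✓
  Dividing out (λ - 6): p(λ) = (λ - 6)(λ² - 14λ + 46).
Step 3 — remaining eigenvalues from the quadratic λ² - 14λ + 46 = 0:
  Δ = 14² - 4·46 = 196 - 184 = 12,  λ = (14 ± √12)/2 = (14 ± 3.4641)/2 ≈ 8.7321 or 5.2679.
  Sorted: λ_1 = 8.7321,  λ_2 = 6,  λ_3 = 5.2679  (check: sum = 20 = tr ✓).

Step 4 — unit eigenvector for λ_1 ≈ 8.7321: v spans the null space of (Sigma - λ_1 I), whose rows are
  r_1 = (-2.7321, 1, 1),  r_2 = (1, -1.7321, 1),  r_3 = (1, 1, -1.7321).
  v is orthogonal to every row, so take v ∝ r_1 × r_2 = ((1)·(1) - (1)·(-1.7321), (1)·(1) - (-2.7321)·(1), (-2.7321)·(-1.7321) - (1)·(1)) ≈ (2.7321, 3.7321, 3.7321).
  Let u = (2.7321, 3.7321, 3.7321).
  ||u|| = √((2.7321)² + (3.7321)² + (3.7321)²) = √(35.3205) ≈ 5.9431,  v_1 = u/||u|| ≈ (0.4597, 0.628, 0.628) (||v_1|| = 1).

λ_1 = 8.7321,  λ_2 = 6,  λ_3 = 5.2679;  v_1 ≈ (0.4597, 0.628, 0.628)


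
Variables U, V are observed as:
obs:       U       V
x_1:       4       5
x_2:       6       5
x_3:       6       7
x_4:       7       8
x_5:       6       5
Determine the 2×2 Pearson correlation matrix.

Step 1 — column means:
  mean(U) = (4 + 6 + 6 + 7 + 6) / 5 = 29/5 = 5.8
  mean(V) = (5 + 5 + 7 + 8 + 5) / 5 = 30/5 = 6

Step 2 — sample variances and covariances s[i,j] = (1/(n-1)) · Σ_k (x_{k,i} - mean_i) · (x_{k,j} - mean_j), with n-1 = 4:
  s[U,U] = ((-1.8)·(-1.8) + (0.2)·(0.2) + (0.2)·(0.2) + (1.2)·(1.2) + (0.2)·(0.2)) / 4 = 4.8/4 = 1.2
  s[U,V] = ((-1.8)·(-1) + (0.2)·(-1) + (0.2)·(1) + (1.2)·(2) + (0.2)·(-1)) / 4 = 4/4 = 1
  s[V,V] = ((-1)·(-1) + (-1)·(-1) + (1)·(1) + (2)·(2) + (-1)·(-1)) / 4 = 8/4 = 2
  Sample standard deviations s_i = √(s[i,i]):
  s(U) = √(1.2) = 1.0954
  s(V) = √(2) = 1.4142

Step 3 — r_{ij} = s_{ij} / (s_i · s_j):
  r[U,U] = 1 (diagonal).
  r[U,V] = 1 / (1.0954 · 1.4142) = 1 / 1.5492 = 0.6455
  r[V,V] = 1 (diagonal).

R is symmetric with unit diagonal. Assembling:

R = [[1, 0.6455],
 [0.6455, 1]]


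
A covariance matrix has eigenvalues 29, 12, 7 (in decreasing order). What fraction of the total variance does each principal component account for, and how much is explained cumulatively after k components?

Step 1 — total variance = trace(Sigma) = Σ λ_i = 29 + 12 + 7 = 48.

Step 2 — fraction explained by component i = λ_i / Σ λ:
  PC1: 29/48 = 0.6042
  PC2: 12/48 = 0.25
  PC3: 7/48 = 0.1458

Step 3 — cumulative fraction after k components = (λ_1 + ... + λ_k) / Σ λ:
  k = 1: 29/48 = 0.6042
  k = 2: (29 + 12)/48 = 41/48 = 0.8542
  k = 3: (29 + 12 + 7)/48 = 48/48 = 1

Summary (fraction, with percent):

explained: PC1 0.6042 (60.42%), PC2 0.25 (25%), PC3 0.1458 (14.58%);  cumulative: 0.6042, 0.8542, 1


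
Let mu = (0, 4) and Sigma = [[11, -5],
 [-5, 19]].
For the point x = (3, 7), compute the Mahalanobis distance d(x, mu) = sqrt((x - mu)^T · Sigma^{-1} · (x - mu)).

Step 1 — centre the observation: (x - mu) = (3, 3).

Step 2 — invert Sigma. det(Sigma) = 11·19 - (-5)² = 184.
  Sigma^{-1} = (1/det) · [[d, -b], [-b, a]] = [[0.1033, 0.0272],
 [0.0272, 0.0598]].

Step 3 — form the quadratic (x - mu)^T · Sigma^{-1} · (x - mu):
  Sigma^{-1} · (x - mu) = (0.3913, 0.2609).
  (x - mu)^T · [Sigma^{-1} · (x - mu)] = (3)·(0.3913) + (3)·(0.2609) = 1.9565.

Step 4 — take square root: d = √(1.9565) ≈ 1.3988.

d(x, mu) = √(1.9565) ≈ 1.3988


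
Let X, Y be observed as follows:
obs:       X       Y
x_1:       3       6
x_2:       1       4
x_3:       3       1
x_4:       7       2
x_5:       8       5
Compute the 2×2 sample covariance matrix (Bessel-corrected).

Step 1 — column means:
  mean(X) = (3 + 1 + 3 + 7 + 8) / 5 = 22/5 = 4.4
  mean(Y) = (6 + 4 + 1 + 2 + 5) / 5 = 18/5 = 3.6

Step 2 — sample covariance S[i,j] = (1/(n-1)) · Σ_k (x_{k,i} - mean_i) · (x_{k,j} - mean_j), with n-1 = 4.
  S[X,X] = ((-1.4)·(-1.4) + (-3.4)·(-3.4) + (-1.4)·(-1.4) + (2.6)·(2.6) + (3.6)·(3.6)) / 4 = 35.2/4 = 8.8
  S[X,Y] = ((-1.4)·(2.4) + (-3.4)·(0.4) + (-1.4)·(-2.6) + (2.6)·(-1.6) + (3.6)·(1.4)) / 4 = -0.2/4 = -0.05
  S[Y,Y] = ((2.4)·(2.4) + (0.4)·(0.4) + (-2.6)·(-2.6) + (-1.6)·(-1.6) + (1.4)·(1.4)) / 4 = 17.2/4 = 4.3

S is symmetric (S[j,i] = S[i,j]). Assembling:

S = [[8.8, -0.05],
 [-0.05, 4.3]]


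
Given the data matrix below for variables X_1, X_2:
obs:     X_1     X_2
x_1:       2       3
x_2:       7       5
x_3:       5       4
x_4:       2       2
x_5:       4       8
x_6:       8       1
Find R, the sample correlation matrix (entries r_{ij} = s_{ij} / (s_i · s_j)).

Step 1 — column means:
  mean(X_1) = (2 + 7 + 5 + 2 + 4 + 8) / 6 = 28/6 = 4.6667
  mean(X_2) = (3 + 5 + 4 + 2 + 8 + 1) / 6 = 23/6 = 3.8333

Step 2 — sample variances and covariances s[i,j] = (1/(n-1)) · Σ_k (x_{k,i} - mean_i) · (x_{k,j} - mean_j), with n-1 = 5:
  s[X_1,X_1] = ((-2.6667)·(-2.6667) + (2.3333)·(2.3333) + (0.3333)·(0.3333) + (-2.6667)·(-2.6667) + (-0.6667)·(-0.6667) + (3.3333)·(3.3333)) / 5 = 31.3333/5 = 6.2667
  s[X_1,X_2] = ((-2.6667)·(-0.8333) + (2.3333)·(1.1667) + (0.3333)·(0.1667) + (-2.6667)·(-1.8333) + (-0.6667)·(4.1667) + (3.3333)·(-2.8333)) / 5 = -2.3333/5 = -0.4667
  s[X_2,X_2] = ((-0.8333)·(-0.8333) + (1.1667)·(1.1667) + (0.1667)·(0.1667) + (-1.8333)·(-1.8333) + (4.1667)·(4.1667) + (-2.8333)·(-2.8333)) / 5 = 30.8333/5 = 6.1667
  Sample standard deviations s_i = √(s[i,i]):
  s(X_1) = √(6.2667) = 2.5033
  s(X_2) = √(6.1667) = 2.4833

Step 3 — r_{ij} = s_{ij} / (s_i · s_j):
  r[X_1,X_1] = 1 (diagonal).
  r[X_1,X_2] = -0.4667 / (2.5033 · 2.4833) = -0.4667 / 6.2165 = -0.0751
  r[X_2,X_2] = 1 (diagonal).

R is symmetric with unit diagonal. Assembling:

R = [[1, -0.0751],
 [-0.0751, 1]]


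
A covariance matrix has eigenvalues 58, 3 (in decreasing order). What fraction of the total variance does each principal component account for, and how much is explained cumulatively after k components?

Step 1 — total variance = trace(Sigma) = Σ λ_i = 58 + 3 = 61.

Step 2 — fraction explained by component i = λ_i / Σ λ:
  PC1: 58/61 = 0.9508
  PC2: 3/61 = 0.0492

Step 3 — cumulative fraction after k components = (λ_1 + ... + λ_k) / Σ λ:
  k = 1: 58/61 = 0.9508
  k = 2: (58 + 3)/61 = 61/61 = 1

Summary (fraction, with percent):

explained: PC1 0.9508 (95.08%), PC2 0.0492 (4.92%);  cumulative: 0.9508, 1


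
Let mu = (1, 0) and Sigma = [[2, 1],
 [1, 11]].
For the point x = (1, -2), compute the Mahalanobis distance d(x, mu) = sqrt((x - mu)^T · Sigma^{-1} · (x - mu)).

Step 1 — centre the observation: (x - mu) = (0, -2).

Step 2 — invert Sigma. det(Sigma) = 2·11 - (1)² = 21.
  Sigma^{-1} = (1/det) · [[d, -b], [-b, a]] = [[0.5238, -0.0476],
 [-0.0476, 0.0952]].

Step 3 — form the quadratic (x - mu)^T · Sigma^{-1} · (x - mu):
  Sigma^{-1} · (x - mu) = (0.0952, -0.1905).
  (x - mu)^T · [Sigma^{-1} · (x - mu)] = (0)·(0.0952) + (-2)·(-0.1905) = 0.381.

Step 4 — take square root: d = √(0.381) ≈ 0.6172.

d(x, mu) = √(0.381) ≈ 0.6172


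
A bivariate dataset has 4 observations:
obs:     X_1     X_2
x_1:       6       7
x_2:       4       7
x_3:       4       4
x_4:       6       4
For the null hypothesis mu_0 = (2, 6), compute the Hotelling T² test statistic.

Step 1 — sample mean vector:
  mean(X_1) = (6 + 4 + 4 + 6) / 4 = 20/4 = 5
  mean(X_2) = (7 + 7 + 4 + 4) / 4 = 22/4 = 5.5
  x̄ = (5, 5.5),  deviation x̄ - mu_0 = (5, 5.5) - (2, 6) = (3, -0.5).

Step 2 — sample covariance matrix, S[i,j] = (1/(n-1)) · Σ_k (x_{k,i} - mean_i) · (x_{k,j} - mean_j), divisor n-1 = 3:
  S[X_1,X_1] = ((1)·(1) + (-1)·(-1) + (-1)·(-1) + (1)·(1)) / 3 = 4/3 = 1.3333
  S[X_1,X_2] = ((1)·(1.5) + (-1)·(1.5) + (-1)·(-1.5) + (1)·(-1.5)) / 3 = 0/3 = 0
  S[X_2,X_2] = ((1.5)·(1.5) + (1.5)·(1.5) + (-1.5)·(-1.5) + (-1.5)·(-1.5)) / 3 = 9/3 = 3
  S = [[1.3333, 0],
 [0, 3]].

Step 3 — invert S. det(S) = 1.3333·3 - (0)² = 4.
  S^{-1} = (1/det) · [[d, -b], [-b, a]] = [[0.75, 0],
 [0, 0.3333]].

Step 4 — quadratic form (x̄ - mu_0)^T · S^{-1} · (x̄ - mu_0):
  S^{-1} · (x̄ - mu_0) = (2.25, -0.1667),
  (x̄ - mu_0)^T · [...] = (3)·(2.25) + (-0.5)·(-0.1667) = 6.8333.

Step 5 — scale by n: T² = 4 · 6.8333 = 27.3333.

T² ≈ 27.3333


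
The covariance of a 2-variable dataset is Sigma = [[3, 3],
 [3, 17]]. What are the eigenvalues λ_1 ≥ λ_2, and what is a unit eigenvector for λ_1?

Step 1 — characteristic polynomial of 2×2 Sigma:
  det(Sigma - λI) = λ² - trace · λ + det = 0.
  trace = 3 + 17 = 20, det = 3·17 - (3)² = 42.
Step 2 — discriminant:
  Δ = trace² - 4·det = 400 - 168 = 232.
Step 3 — eigenvalues:
  λ = (trace ± √Δ)/2 = (20 ± 15.2315)/2,
  λ_1 = 17.6158,  λ_2 = 2.3842.

Step 4 — unit eigenvector for λ_1: solve (Sigma - λ_1 I)v = 0. First row:
  (3 - 17.6158)·v_x + (3)·v_y = 0, i.e. (-14.6158)·v_x + (3)·v_y = 0,
  so v ∝ (b, λ_1 - a) = (3, 14.6158) = u.
  ||u|| = √((3)² + (14.6158)²) = √(222.6208) ≈ 14.9205,
  v_1 = u/||u|| ≈ (0.2011, 0.9796) (||v_1|| = 1).

λ_1 = 17.6158,  λ_2 = 2.3842;  v_1 ≈ (0.2011, 0.9796)


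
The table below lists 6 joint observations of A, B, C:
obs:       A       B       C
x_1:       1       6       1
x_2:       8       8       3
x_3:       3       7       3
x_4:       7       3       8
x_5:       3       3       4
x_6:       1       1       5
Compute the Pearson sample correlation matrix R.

Step 1 — column means:
  mean(A) = (1 + 8 + 3 + 7 + 3 + 1) / 6 = 23/6 = 3.8333
  mean(B) = (6 + 8 + 7 + 3 + 3 + 1) / 6 = 28/6 = 4.6667
  mean(C) = (1 + 3 + 3 + 8 + 4 + 5) / 6 = 24/6 = 4

Step 2 — sample variances and covariances s[i,j] = (1/(n-1)) · Σ_k (x_{k,i} - mean_i) · (x_{k,j} - mean_j), with n-1 = 5:
  s[A,A] = ((-2.8333)·(-2.8333) + (4.1667)·(4.1667) + (-0.8333)·(-0.8333) + (3.1667)·(3.1667) + (-0.8333)·(-0.8333) + (-2.8333)·(-2.8333)) / 5 = 44.8333/5 = 8.9667
  s[A,B] = ((-2.8333)·(1.3333) + (4.1667)·(3.3333) + (-0.8333)·(2.3333) + (3.1667)·(-1.6667) + (-0.8333)·(-1.6667) + (-2.8333)·(-3.6667)) / 5 = 14.6667/5 = 2.9333
  s[A,C] = ((-2.8333)·(-3) + (4.1667)·(-1) + (-0.8333)·(-1) + (3.1667)·(4) + (-0.8333)·(0) + (-2.8333)·(1)) / 5 = 15/5 = 3
  s[B,B] = ((1.3333)·(1.3333) + (3.3333)·(3.3333) + (2.3333)·(2.3333) + (-1.6667)·(-1.6667) + (-1.6667)·(-1.6667) + (-3.6667)·(-3.6667)) / 5 = 37.3333/5 = 7.4667
  s[B,C] = ((1.3333)·(-3) + (3.3333)·(-1) + (2.3333)·(-1) + (-1.6667)·(4) + (-1.6667)·(0) + (-3.6667)·(1)) / 5 = -20/5 = -4
  s[C,C] = ((-3)·(-3) + (-1)·(-1) + (-1)·(-1) + (4)·(4) + (0)·(0) + (1)·(1)) / 5 = 28/5 = 5.6
  Sample standard deviations s_i = √(s[i,i]):
  s(A) = √(8.9667) = 2.9944
  s(B) = √(7.4667) = 2.7325
  s(C) = √(5.6) = 2.3664

Step 3 — r_{ij} = s_{ij} / (s_i · s_j):
  r[A,A] = 1 (diagonal).
  r[A,B] = 2.9333 / (2.9944 · 2.7325) = 2.9333 / 8.1824 = 0.3585
  r[A,C] = 3 / (2.9944 · 2.3664) = 3 / 7.0861 = 0.4234
  r[B,B] = 1 (diagonal).
  r[B,C] = -4 / (2.7325 · 2.3664) = -4 / 6.4663 = -0.6186
  r[C,C] = 1 (diagonal).

R is symmetric with unit diagonal. Assembling:

R = [[1, 0.3585, 0.4234],
 [0.3585, 1, -0.6186],
 [0.4234, -0.6186, 1]]


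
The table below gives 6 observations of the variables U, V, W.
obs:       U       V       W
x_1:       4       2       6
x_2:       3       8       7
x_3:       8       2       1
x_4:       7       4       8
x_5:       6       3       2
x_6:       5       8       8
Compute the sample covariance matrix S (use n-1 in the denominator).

Step 1 — column means:
  mean(U) = (4 + 3 + 8 + 7 + 6 + 5) / 6 = 33/6 = 5.5
  mean(V) = (2 + 8 + 2 + 4 + 3 + 8) / 6 = 27/6 = 4.5
  mean(W) = (6 + 7 + 1 + 8 + 2 + 8) / 6 = 32/6 = 5.3333

Step 2 — sample covariance S[i,j] = (1/(n-1)) · Σ_k (x_{k,i} - mean_i) · (x_{k,j} - mean_j), with n-1 = 5.
  S[U,U] = ((-1.5)·(-1.5) + (-2.5)·(-2.5) + (2.5)·(2.5) + (1.5)·(1.5) + (0.5)·(0.5) + (-0.5)·(-0.5)) / 5 = 17.5/5 = 3.5
  S[U,V] = ((-1.5)·(-2.5) + (-2.5)·(3.5) + (2.5)·(-2.5) + (1.5)·(-0.5) + (0.5)·(-1.5) + (-0.5)·(3.5)) / 5 = -14.5/5 = -2.9
  S[U,W] = ((-1.5)·(0.6667) + (-2.5)·(1.6667) + (2.5)·(-4.3333) + (1.5)·(2.6667) + (0.5)·(-3.3333) + (-0.5)·(2.6667)) / 5 = -15/5 = -3
  S[V,V] = ((-2.5)·(-2.5) + (3.5)·(3.5) + (-2.5)·(-2.5) + (-0.5)·(-0.5) + (-1.5)·(-1.5) + (3.5)·(3.5)) / 5 = 39.5/5 = 7.9
  S[V,W] = ((-2.5)·(0.6667) + (3.5)·(1.6667) + (-2.5)·(-4.3333) + (-0.5)·(2.6667) + (-1.5)·(-3.3333) + (3.5)·(2.6667)) / 5 = 28/5 = 5.6
  S[W,W] = ((0.6667)·(0.6667) + (1.6667)·(1.6667) + (-4.3333)·(-4.3333) + (2.6667)·(2.6667) + (-3.3333)·(-3.3333) + (2.6667)·(2.6667)) / 5 = 47.3333/5 = 9.4667

S is symmetric (S[j,i] = S[i,j]). Assembling:

S = [[3.5, -2.9, -3],
 [-2.9, 7.9, 5.6],
 [-3, 5.6, 9.4667]]


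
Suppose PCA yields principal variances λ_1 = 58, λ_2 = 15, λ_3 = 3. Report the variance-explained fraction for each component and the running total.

Step 1 — total variance = trace(Sigma) = Σ λ_i = 58 + 15 + 3 = 76.

Step 2 — fraction explained by component i = λ_i / Σ λ:
  PC1: 58/76 = 0.7632
  PC2: 15/76 = 0.1974
  PC3: 3/76 = 0.0395

Step 3 — cumulative fraction after k components = (λ_1 + ... + λ_k) / Σ λ:
  k = 1: 58/76 = 0.7632
  k = 2: (58 + 15)/76 = 73/76 = 0.9605
  k = 3: (58 + 15 + 3)/76 = 76/76 = 1

Summary (fraction, with percent):

explained: PC1 0.7632 (76.32%), PC2 0.1974 (19.74%), PC3 0.0395 (3.95%);  cumulative: 0.7632, 0.9605, 1


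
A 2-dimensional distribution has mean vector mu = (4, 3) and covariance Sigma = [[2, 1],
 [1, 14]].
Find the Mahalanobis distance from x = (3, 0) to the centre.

Step 1 — centre the observation: (x - mu) = (-1, -3).

Step 2 — invert Sigma. det(Sigma) = 2·14 - (1)² = 27.
  Sigma^{-1} = (1/det) · [[d, -b], [-b, a]] = [[0.5185, -0.037],
 [-0.037, 0.0741]].

Step 3 — form the quadratic (x - mu)^T · Sigma^{-1} · (x - mu):
  Sigma^{-1} · (x - mu) = (-0.4074, -0.1852).
  (x - mu)^T · [Sigma^{-1} · (x - mu)] = (-1)·(-0.4074) + (-3)·(-0.1852) = 0.963.

Step 4 — take square root: d = √(0.963) ≈ 0.9813.

d(x, mu) = √(0.963) ≈ 0.9813


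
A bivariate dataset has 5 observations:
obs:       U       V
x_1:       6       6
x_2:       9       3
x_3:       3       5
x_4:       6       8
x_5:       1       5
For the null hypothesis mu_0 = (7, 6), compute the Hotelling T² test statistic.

Step 1 — sample mean vector:
  mean(U) = (6 + 9 + 3 + 6 + 1) / 5 = 25/5 = 5
  mean(V) = (6 + 3 + 5 + 8 + 5) / 5 = 27/5 = 5.4
  x̄ = (5, 5.4),  deviation x̄ - mu_0 = (5, 5.4) - (7, 6) = (-2, -0.6).

Step 2 — sample covariance matrix, S[i,j] = (1/(n-1)) · Σ_k (x_{k,i} - mean_i) · (x_{k,j} - mean_j), divisor n-1 = 4:
  S[U,U] = ((1)·(1) + (4)·(4) + (-2)·(-2) + (1)·(1) + (-4)·(-4)) / 4 = 38/4 = 9.5
  S[U,V] = ((1)·(0.6) + (4)·(-2.4) + (-2)·(-0.4) + (1)·(2.6) + (-4)·(-0.4)) / 4 = -4/4 = -1
  S[V,V] = ((0.6)·(0.6) + (-2.4)·(-2.4) + (-0.4)·(-0.4) + (2.6)·(2.6) + (-0.4)·(-0.4)) / 4 = 13.2/4 = 3.3
  S = [[9.5, -1],
 [-1, 3.3]].

Step 3 — invert S. det(S) = 9.5·3.3 - (-1)² = 30.35.
  S^{-1} = (1/det) · [[d, -b], [-b, a]] = [[0.1087, 0.0329],
 [0.0329, 0.313]].

Step 4 — quadratic form (x̄ - mu_0)^T · S^{-1} · (x̄ - mu_0):
  S^{-1} · (x̄ - mu_0) = (-0.2372, -0.2537),
  (x̄ - mu_0)^T · [...] = (-2)·(-0.2372) + (-0.6)·(-0.2537) = 0.6267.

Step 5 — scale by n: T² = 5 · 0.6267 = 3.1334.

T² ≈ 3.1334


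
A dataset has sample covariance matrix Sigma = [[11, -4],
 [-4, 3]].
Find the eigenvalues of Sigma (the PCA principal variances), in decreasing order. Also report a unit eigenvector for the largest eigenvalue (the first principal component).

Step 1 — characteristic polynomial of 2×2 Sigma:
  det(Sigma - λI) = λ² - trace · λ + det = 0.
  trace = 11 + 3 = 14, det = 11·3 - (-4)² = 17.
Step 2 — discriminant:
  Δ = trace² - 4·det = 196 - 68 = 128.
Step 3 — eigenvalues:
  λ = (trace ± √Δ)/2 = (14 ± 11.3137)/2,
  λ_1 = 12.6569,  λ_2 = 1.3431.

Step 4 — unit eigenvector for λ_1: solve (Sigma - λ_1 I)v = 0. First row:
  (11 - 12.6569)·v_x + (-4)·v_y = 0, i.e. (-1.6569)·v_x + (-4)·v_y = 0,
  so v ∝ (b, λ_1 - a) = (-4, 1.6569); multiply by -1 so the first entry is positive: u = (4, -1.6569).
  ||u|| = √((4)² + (-1.6569)²) = √(18.7452) ≈ 4.3296,
  v_1 = u/||u|| ≈ (0.9239, -0.3827) (||v_1|| = 1).

λ_1 = 12.6569,  λ_2 = 1.3431;  v_1 ≈ (0.9239, -0.3827)


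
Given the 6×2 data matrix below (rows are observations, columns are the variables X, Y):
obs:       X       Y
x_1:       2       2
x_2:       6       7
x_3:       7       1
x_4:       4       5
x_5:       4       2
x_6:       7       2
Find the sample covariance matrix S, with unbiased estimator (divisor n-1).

Step 1 — column means:
  mean(X) = (2 + 6 + 7 + 4 + 4 + 7) / 6 = 30/6 = 5
  mean(Y) = (2 + 7 + 1 + 5 + 2 + 2) / 6 = 19/6 = 3.1667

Step 2 — sample covariance S[i,j] = (1/(n-1)) · Σ_k (x_{k,i} - mean_i) · (x_{k,j} - mean_j), with n-1 = 5.
  S[X,X] = ((-3)·(-3) + (1)·(1) + (2)·(2) + (-1)·(-1) + (-1)·(-1) + (2)·(2)) / 5 = 20/5 = 4
  S[X,Y] = ((-3)·(-1.1667) + (1)·(3.8333) + (2)·(-2.1667) + (-1)·(1.8333) + (-1)·(-1.1667) + (2)·(-1.1667)) / 5 = 0/5 = 0
  S[Y,Y] = ((-1.1667)·(-1.1667) + (3.8333)·(3.8333) + (-2.1667)·(-2.1667) + (1.8333)·(1.8333) + (-1.1667)·(-1.1667) + (-1.1667)·(-1.1667)) / 5 = 26.8333/5 = 5.3667

S is symmetric (S[j,i] = S[i,j]). Assembling:

S = [[4, 0],
 [0, 5.3667]]


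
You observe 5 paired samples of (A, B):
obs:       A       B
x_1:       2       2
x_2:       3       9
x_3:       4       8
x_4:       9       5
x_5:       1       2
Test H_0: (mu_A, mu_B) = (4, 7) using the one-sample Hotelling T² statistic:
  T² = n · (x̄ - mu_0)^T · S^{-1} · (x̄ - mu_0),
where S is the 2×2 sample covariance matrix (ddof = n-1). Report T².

Step 1 — sample mean vector:
  mean(A) = (2 + 3 + 4 + 9 + 1) / 5 = 19/5 = 3.8
  mean(B) = (2 + 9 + 8 + 5 + 2) / 5 = 26/5 = 5.2
  x̄ = (3.8, 5.2),  deviation x̄ - mu_0 = (3.8, 5.2) - (4, 7) = (-0.2, -1.8).

Step 2 — sample covariance matrix, S[i,j] = (1/(n-1)) · Σ_k (x_{k,i} - mean_i) · (x_{k,j} - mean_j), divisor n-1 = 4:
  S[A,A] = ((-1.8)·(-1.8) + (-0.8)·(-0.8) + (0.2)·(0.2) + (5.2)·(5.2) + (-2.8)·(-2.8)) / 4 = 38.8/4 = 9.7
  S[A,B] = ((-1.8)·(-3.2) + (-0.8)·(3.8) + (0.2)·(2.8) + (5.2)·(-0.2) + (-2.8)·(-3.2)) / 4 = 11.2/4 = 2.8
  S[B,B] = ((-3.2)·(-3.2) + (3.8)·(3.8) + (2.8)·(2.8) + (-0.2)·(-0.2) + (-3.2)·(-3.2)) / 4 = 42.8/4 = 10.7
  S = [[9.7, 2.8],
 [2.8, 10.7]].

Step 3 — invert S. det(S) = 9.7·10.7 - (2.8)² = 95.95.
  S^{-1} = (1/det) · [[d, -b], [-b, a]] = [[0.1115, -0.0292],
 [-0.0292, 0.1011]].

Step 4 — quadratic form (x̄ - mu_0)^T · S^{-1} · (x̄ - mu_0):
  S^{-1} · (x̄ - mu_0) = (0.0302, -0.1761),
  (x̄ - mu_0)^T · [...] = (-0.2)·(0.0302) + (-1.8)·(-0.1761) = 0.311.

Step 5 — scale by n: T² = 5 · 0.311 = 1.555.

T² ≈ 1.555


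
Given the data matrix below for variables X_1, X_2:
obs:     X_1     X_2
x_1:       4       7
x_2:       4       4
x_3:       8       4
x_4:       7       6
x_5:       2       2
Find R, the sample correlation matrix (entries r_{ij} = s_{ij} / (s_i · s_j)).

Step 1 — column means:
  mean(X_1) = (4 + 4 + 8 + 7 + 2) / 5 = 25/5 = 5
  mean(X_2) = (7 + 4 + 4 + 6 + 2) / 5 = 23/5 = 4.6

Step 2 — sample variances and covariances s[i,j] = (1/(n-1)) · Σ_k (x_{k,i} - mean_i) · (x_{k,j} - mean_j), with n-1 = 4:
  s[X_1,X_1] = ((-1)·(-1) + (-1)·(-1) + (3)·(3) + (2)·(2) + (-3)·(-3)) / 4 = 24/4 = 6
  s[X_1,X_2] = ((-1)·(2.4) + (-1)·(-0.6) + (3)·(-0.6) + (2)·(1.4) + (-3)·(-2.6)) / 4 = 7/4 = 1.75
  s[X_2,X_2] = ((2.4)·(2.4) + (-0.6)·(-0.6) + (-0.6)·(-0.6) + (1.4)·(1.4) + (-2.6)·(-2.6)) / 4 = 15.2/4 = 3.8
  Sample standard deviations s_i = √(s[i,i]):
  s(X_1) = √(6) = 2.4495
  s(X_2) = √(3.8) = 1.9494

Step 3 — r_{ij} = s_{ij} / (s_i · s_j):
  r[X_1,X_1] = 1 (diagonal).
  r[X_1,X_2] = 1.75 / (2.4495 · 1.9494) = 1.75 / 4.7749 = 0.3665
  r[X_2,X_2] = 1 (diagonal).

R is symmetric with unit diagonal. Assembling:

R = [[1, 0.3665],
 [0.3665, 1]]


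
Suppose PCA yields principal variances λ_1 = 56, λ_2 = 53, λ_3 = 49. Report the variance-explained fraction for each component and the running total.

Step 1 — total variance = trace(Sigma) = Σ λ_i = 56 + 53 + 49 = 158.

Step 2 — fraction explained by component i = λ_i / Σ λ:
  PC1: 56/158 = 0.3544
  PC2: 53/158 = 0.3354
  PC3: 49/158 = 0.3101

Step 3 — cumulative fraction after k components = (λ_1 + ... + λ_k) / Σ λ:
  k = 1: 56/158 = 0.3544
  k = 2: (56 + 53)/158 = 109/158 = 0.6899
  k = 3: (56 + 53 + 49)/158 = 158/158 = 1

Summary (fraction, with percent):

explained: PC1 0.3544 (35.44%), PC2 0.3354 (33.54%), PC3 0.3101 (31.01%);  cumulative: 0.3544, 0.6899, 1


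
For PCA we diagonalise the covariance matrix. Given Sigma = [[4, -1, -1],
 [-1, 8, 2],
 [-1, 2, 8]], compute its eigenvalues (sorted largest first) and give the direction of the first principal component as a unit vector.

Step 1 — characteristic polynomial p(λ) = det(λI - Sigma) = λ³ - tr·λ² + c_1·λ - det, where tr = trace, c_1 = sum of the principal 2×2 minors, det = det(Sigma):
  tr = 4 + 8 + 8 = 20,
  c_1 = (4·8 - (-1)²) + (4·8 - (-1)²) + (8·8 - (2)²) = 31 + 31 + 60 = 122,
  det = 4·(8·8 - (2)²) - (-1)·((-1)·8 - (2)·(-1)) + (-1)·((-1)·(2) - 8·(-1)) = 4·(60) - (-1)·(-6) + (-1)·(6) = 228.
  So p(λ) = λ³ - 20λ² + 122λ - 228.
Step 2 — look for an integer root (rational root theorem: any rational root is an integer divisor of 228). Testing λ = 6:
  p(6) = 216 - 720 + 732 - 228 = 0  ✓
  Dividing out (λ - 6): p(λ) = (λ - 6)(λ² - 14λ + 38).
Step 3 — remaining eigenvalues from the quadratic λ² - 14λ + 38 = 0:
  Δ = 14² - 4·38 = 196 - 152 = 44,  λ = (14 ± √44)/2 = (14 ± 6.6332)/2 ≈ 10.3166 or 3.6834.
  Sorted: λ_1 = 10.3166,  λ_2 = 6,  λ_3 = 3.6834  (check: sum = 20 = tr ✓).

Step 4 — unit eigenvector for λ_1 ≈ 10.3166: v spans the null space of (Sigma - λ_1 I), whose rows are
  r_1 = (-6.3166, -1, -1),  r_2 = (-1, -2.3166, 2),  r_3 = (-1, 2, -2.3166).
  v is orthogonal to every row, so take v ∝ r_1 × r_2 = ((-1)·(2) - (-1)·(-2.3166), (-1)·(-1) - (-6.3166)·(2), (-6.3166)·(-2.3166) - (-1)·(-1)) ≈ (-4.3166, 13.6332, 13.6332).
  Rescale (multiply by -1 so the first nonzero entry is positive): u = (4.3166, -13.6332, -13.6332).
  ||u|| = √((4.3166)² + (-13.6332)² + (-13.6332)²) = √(390.3642) ≈ 19.7576,  v_1 = u/||u|| ≈ (0.2185, -0.69, -0.69) (||v_1|| = 1).

λ_1 = 10.3166,  λ_2 = 6,  λ_3 = 3.6834;  v_1 ≈ (0.2185, -0.69, -0.69)


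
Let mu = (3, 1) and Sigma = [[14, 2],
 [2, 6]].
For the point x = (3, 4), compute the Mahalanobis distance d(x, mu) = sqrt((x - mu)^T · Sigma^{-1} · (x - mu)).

Step 1 — centre the observation: (x - mu) = (0, 3).

Step 2 — invert Sigma. det(Sigma) = 14·6 - (2)² = 80.
  Sigma^{-1} = (1/det) · [[d, -b], [-b, a]] = [[0.075, -0.025],
 [-0.025, 0.175]].

Step 3 — form the quadratic (x - mu)^T · Sigma^{-1} · (x - mu):
  Sigma^{-1} · (x - mu) = (-0.075, 0.525).
  (x - mu)^T · [Sigma^{-1} · (x - mu)] = (0)·(-0.075) + (3)·(0.525) = 1.575.

Step 4 — take square root: d = √(1.575) ≈ 1.255.

d(x, mu) = √(1.575) ≈ 1.255


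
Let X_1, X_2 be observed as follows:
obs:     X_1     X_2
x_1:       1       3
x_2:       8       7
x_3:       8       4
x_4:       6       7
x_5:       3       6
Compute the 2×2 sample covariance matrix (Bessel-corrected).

Step 1 — column means:
  mean(X_1) = (1 + 8 + 8 + 6 + 3) / 5 = 26/5 = 5.2
  mean(X_2) = (3 + 7 + 4 + 7 + 6) / 5 = 27/5 = 5.4

Step 2 — sample covariance S[i,j] = (1/(n-1)) · Σ_k (x_{k,i} - mean_i) · (x_{k,j} - mean_j), with n-1 = 4.
  S[X_1,X_1] = ((-4.2)·(-4.2) + (2.8)·(2.8) + (2.8)·(2.8) + (0.8)·(0.8) + (-2.2)·(-2.2)) / 4 = 38.8/4 = 9.7
  S[X_1,X_2] = ((-4.2)·(-2.4) + (2.8)·(1.6) + (2.8)·(-1.4) + (0.8)·(1.6) + (-2.2)·(0.6)) / 4 = 10.6/4 = 2.65
  S[X_2,X_2] = ((-2.4)·(-2.4) + (1.6)·(1.6) + (-1.4)·(-1.4) + (1.6)·(1.6) + (0.6)·(0.6)) / 4 = 13.2/4 = 3.3

S is symmetric (S[j,i] = S[i,j]). Assembling:

S = [[9.7, 2.65],
 [2.65, 3.3]]


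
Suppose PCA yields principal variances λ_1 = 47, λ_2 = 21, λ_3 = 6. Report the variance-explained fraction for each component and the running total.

Step 1 — total variance = trace(Sigma) = Σ λ_i = 47 + 21 + 6 = 74.

Step 2 — fraction explained by component i = λ_i / Σ λ:
  PC1: 47/74 = 0.6351
  PC2: 21/74 = 0.2838
  PC3: 6/74 = 0.0811

Step 3 — cumulative fraction after k components = (λ_1 + ... + λ_k) / Σ λ:
  k = 1: 47/74 = 0.6351
  k = 2: (47 + 21)/74 = 68/74 = 0.9189
  k = 3: (47 + 21 + 6)/74 = 74/74 = 1

Summary (fraction, with percent):

explained: PC1 0.6351 (63.51%), PC2 0.2838 (28.38%), PC3 0.0811 (8.11%);  cumulative: 0.6351, 0.9189, 1


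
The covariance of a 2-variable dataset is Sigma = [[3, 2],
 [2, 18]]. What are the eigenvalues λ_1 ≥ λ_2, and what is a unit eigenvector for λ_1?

Step 1 — characteristic polynomial of 2×2 Sigma:
  det(Sigma - λI) = λ² - trace · λ + det = 0.
  trace = 3 + 18 = 21, det = 3·18 - (2)² = 50.
Step 2 — discriminant:
  Δ = trace² - 4·det = 441 - 200 = 241.
Step 3 — eigenvalues:
  λ = (trace ± √Δ)/2 = (21 ± 15.5242)/2,
  λ_1 = 18.2621,  λ_2 = 2.7379.

Step 4 — unit eigenvector for λ_1: solve (Sigma - λ_1 I)v = 0. First row:
  (3 - 18.2621)·v_x + (2)·v_y = 0, i.e. (-15.2621)·v_x + (2)·v_y = 0,
  so v ∝ (b, λ_1 - a) = (2, 15.2621) = u.
  ||u|| = √((2)² + (15.2621)²) = √(236.9313) ≈ 15.3926,
  v_1 = u/||u|| ≈ (0.1299, 0.9915) (||v_1|| = 1).

λ_1 = 18.2621,  λ_2 = 2.7379;  v_1 ≈ (0.1299, 0.9915)
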